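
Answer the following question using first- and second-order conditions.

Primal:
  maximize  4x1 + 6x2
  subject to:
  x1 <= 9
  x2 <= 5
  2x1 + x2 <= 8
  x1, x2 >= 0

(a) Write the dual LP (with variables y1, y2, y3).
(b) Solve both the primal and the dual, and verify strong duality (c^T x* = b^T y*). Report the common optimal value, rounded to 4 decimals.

The standard primal-dual pair for 'max c^T x s.t. A x <= b, x >= 0' is:
  Dual:  min b^T y  s.t.  A^T y >= c,  y >= 0.

So the dual LP is:
  minimize  9y1 + 5y2 + 8y3
  subject to:
    y1 + 2y3 >= 4
    y2 + y3 >= 6
    y1, y2, y3 >= 0

Solving the primal: x* = (1.5, 5).
  primal value c^T x* = 36.
Solving the dual: y* = (0, 4, 2).
  dual value b^T y* = 36.
Strong duality: c^T x* = b^T y*. Confirmed.

36


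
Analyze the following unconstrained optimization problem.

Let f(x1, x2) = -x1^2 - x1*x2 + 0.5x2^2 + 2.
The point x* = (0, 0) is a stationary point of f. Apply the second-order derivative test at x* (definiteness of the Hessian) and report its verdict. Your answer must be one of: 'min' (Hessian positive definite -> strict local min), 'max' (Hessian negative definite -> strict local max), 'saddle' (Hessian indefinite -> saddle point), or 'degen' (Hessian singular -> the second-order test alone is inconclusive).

Compute the Hessian H = grad^2 f:
  H = [[-2, -1], [-1, 1]]
Verify stationarity: grad f(x*) = H x* + g = (0, 0).
Eigenvalues of H: -2.3028, 1.3028.
Eigenvalues have mixed signs, so H is indefinite -> x* is a saddle point.

saddle


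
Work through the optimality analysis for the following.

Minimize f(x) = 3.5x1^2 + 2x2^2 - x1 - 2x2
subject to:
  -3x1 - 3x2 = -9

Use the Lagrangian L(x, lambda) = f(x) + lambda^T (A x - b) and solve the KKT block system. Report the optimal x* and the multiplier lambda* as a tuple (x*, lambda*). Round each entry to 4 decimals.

Form the Lagrangian:
  L(x, lambda) = (1/2) x^T Q x + c^T x + lambda^T (A x - b)
Stationarity (grad_x L = 0): Q x + c + A^T lambda = 0.
Primal feasibility: A x = b.

This gives the KKT block system:
  [ Q   A^T ] [ x     ]   [-c ]
  [ A    0  ] [ lambda ] = [ b ]

Solving the linear system:
  x*      = (1, 2)
  lambda* = (2)
  f(x*)   = 6.5

x* = (1, 2), lambda* = (2)


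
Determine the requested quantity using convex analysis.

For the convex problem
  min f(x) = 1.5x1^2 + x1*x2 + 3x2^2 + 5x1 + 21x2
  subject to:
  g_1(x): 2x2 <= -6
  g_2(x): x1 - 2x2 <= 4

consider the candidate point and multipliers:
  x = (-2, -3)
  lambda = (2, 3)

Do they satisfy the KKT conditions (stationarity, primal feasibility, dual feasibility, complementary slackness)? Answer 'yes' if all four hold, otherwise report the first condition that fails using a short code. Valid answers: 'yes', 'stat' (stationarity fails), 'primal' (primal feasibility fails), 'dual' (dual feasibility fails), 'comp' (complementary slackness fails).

Gradient of f: grad f(x) = Q x + c = (-4, 1)
Constraint values g_i(x) = a_i^T x - b_i:
  g_1((-2, -3)) = 0
  g_2((-2, -3)) = 0
Stationarity residual: grad f(x) + sum_i lambda_i a_i = (-1, -1)
  -> stationarity FAILS
Primal feasibility (all g_i <= 0): OK
Dual feasibility (all lambda_i >= 0): OK
Complementary slackness (lambda_i * g_i(x) = 0 for all i): OK

Verdict: the first failing condition is stationarity -> stat.

stat


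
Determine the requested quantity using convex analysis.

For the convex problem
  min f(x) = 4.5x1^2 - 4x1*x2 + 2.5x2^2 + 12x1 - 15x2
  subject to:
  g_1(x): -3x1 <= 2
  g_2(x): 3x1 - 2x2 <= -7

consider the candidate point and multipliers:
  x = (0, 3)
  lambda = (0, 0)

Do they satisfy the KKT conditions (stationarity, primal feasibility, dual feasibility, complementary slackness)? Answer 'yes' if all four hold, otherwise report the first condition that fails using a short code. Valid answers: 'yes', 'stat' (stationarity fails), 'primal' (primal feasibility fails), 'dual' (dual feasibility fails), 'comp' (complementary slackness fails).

Gradient of f: grad f(x) = Q x + c = (0, 0)
Constraint values g_i(x) = a_i^T x - b_i:
  g_1((0, 3)) = -2
  g_2((0, 3)) = 1
Stationarity residual: grad f(x) + sum_i lambda_i a_i = (0, 0)
  -> stationarity OK
Primal feasibility (all g_i <= 0): FAILS
Dual feasibility (all lambda_i >= 0): OK
Complementary slackness (lambda_i * g_i(x) = 0 for all i): OK

Verdict: the first failing condition is primal_feasibility -> primal.

primal


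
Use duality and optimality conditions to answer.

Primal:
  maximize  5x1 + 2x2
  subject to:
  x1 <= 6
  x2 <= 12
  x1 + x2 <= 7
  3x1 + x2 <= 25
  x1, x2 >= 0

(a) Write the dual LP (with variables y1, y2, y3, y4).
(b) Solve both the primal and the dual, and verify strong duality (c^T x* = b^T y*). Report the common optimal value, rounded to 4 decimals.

The standard primal-dual pair for 'max c^T x s.t. A x <= b, x >= 0' is:
  Dual:  min b^T y  s.t.  A^T y >= c,  y >= 0.

So the dual LP is:
  minimize  6y1 + 12y2 + 7y3 + 25y4
  subject to:
    y1 + y3 + 3y4 >= 5
    y2 + y3 + y4 >= 2
    y1, y2, y3, y4 >= 0

Solving the primal: x* = (6, 1).
  primal value c^T x* = 32.
Solving the dual: y* = (3, 0, 2, 0).
  dual value b^T y* = 32.
Strong duality: c^T x* = b^T y*. Confirmed.

32


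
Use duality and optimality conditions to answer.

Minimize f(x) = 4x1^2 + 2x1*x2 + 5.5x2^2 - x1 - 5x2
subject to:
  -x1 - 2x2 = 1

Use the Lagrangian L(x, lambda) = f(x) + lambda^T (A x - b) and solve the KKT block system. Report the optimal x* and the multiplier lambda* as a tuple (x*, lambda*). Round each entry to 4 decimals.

Form the Lagrangian:
  L(x, lambda) = (1/2) x^T Q x + c^T x + lambda^T (A x - b)
Stationarity (grad_x L = 0): Q x + c + A^T lambda = 0.
Primal feasibility: A x = b.

This gives the KKT block system:
  [ Q   A^T ] [ x     ]   [-c ]
  [ A    0  ] [ lambda ] = [ b ]

Solving the linear system:
  x*      = (-0.3714, -0.3143)
  lambda* = (-4.6)
  f(x*)   = 3.2714

x* = (-0.3714, -0.3143), lambda* = (-4.6)


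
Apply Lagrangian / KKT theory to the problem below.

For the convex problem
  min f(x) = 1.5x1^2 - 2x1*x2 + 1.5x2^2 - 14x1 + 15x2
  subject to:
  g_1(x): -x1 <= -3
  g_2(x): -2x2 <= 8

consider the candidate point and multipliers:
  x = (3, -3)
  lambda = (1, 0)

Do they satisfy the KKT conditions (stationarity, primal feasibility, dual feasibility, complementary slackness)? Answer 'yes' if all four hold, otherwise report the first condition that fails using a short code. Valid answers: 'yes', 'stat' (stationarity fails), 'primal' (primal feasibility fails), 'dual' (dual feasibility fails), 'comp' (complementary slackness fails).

Gradient of f: grad f(x) = Q x + c = (1, 0)
Constraint values g_i(x) = a_i^T x - b_i:
  g_1((3, -3)) = 0
  g_2((3, -3)) = -2
Stationarity residual: grad f(x) + sum_i lambda_i a_i = (0, 0)
  -> stationarity OK
Primal feasibility (all g_i <= 0): OK
Dual feasibility (all lambda_i >= 0): OK
Complementary slackness (lambda_i * g_i(x) = 0 for all i): OK

Verdict: yes, KKT holds.

yes


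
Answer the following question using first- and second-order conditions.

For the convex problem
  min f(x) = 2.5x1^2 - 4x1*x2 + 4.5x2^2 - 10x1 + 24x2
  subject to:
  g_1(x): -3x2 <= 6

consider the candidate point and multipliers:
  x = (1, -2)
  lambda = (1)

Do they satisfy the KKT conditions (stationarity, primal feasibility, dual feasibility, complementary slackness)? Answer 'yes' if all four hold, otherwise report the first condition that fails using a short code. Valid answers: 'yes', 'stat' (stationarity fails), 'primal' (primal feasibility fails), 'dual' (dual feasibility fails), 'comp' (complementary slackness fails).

Gradient of f: grad f(x) = Q x + c = (3, 2)
Constraint values g_i(x) = a_i^T x - b_i:
  g_1((1, -2)) = 0
Stationarity residual: grad f(x) + sum_i lambda_i a_i = (3, -1)
  -> stationarity FAILS
Primal feasibility (all g_i <= 0): OK
Dual feasibility (all lambda_i >= 0): OK
Complementary slackness (lambda_i * g_i(x) = 0 for all i): OK

Verdict: the first failing condition is stationarity -> stat.

stat


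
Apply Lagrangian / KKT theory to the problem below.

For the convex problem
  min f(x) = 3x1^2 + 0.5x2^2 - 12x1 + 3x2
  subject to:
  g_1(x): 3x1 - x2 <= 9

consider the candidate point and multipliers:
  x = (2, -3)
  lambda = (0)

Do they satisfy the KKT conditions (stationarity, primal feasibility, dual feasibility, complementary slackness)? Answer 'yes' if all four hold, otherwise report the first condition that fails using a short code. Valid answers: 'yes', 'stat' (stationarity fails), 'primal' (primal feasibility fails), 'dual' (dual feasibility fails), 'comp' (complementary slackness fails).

Gradient of f: grad f(x) = Q x + c = (0, 0)
Constraint values g_i(x) = a_i^T x - b_i:
  g_1((2, -3)) = 0
Stationarity residual: grad f(x) + sum_i lambda_i a_i = (0, 0)
  -> stationarity OK
Primal feasibility (all g_i <= 0): OK
Dual feasibility (all lambda_i >= 0): OK
Complementary slackness (lambda_i * g_i(x) = 0 for all i): OK

Verdict: yes, KKT holds.

yes


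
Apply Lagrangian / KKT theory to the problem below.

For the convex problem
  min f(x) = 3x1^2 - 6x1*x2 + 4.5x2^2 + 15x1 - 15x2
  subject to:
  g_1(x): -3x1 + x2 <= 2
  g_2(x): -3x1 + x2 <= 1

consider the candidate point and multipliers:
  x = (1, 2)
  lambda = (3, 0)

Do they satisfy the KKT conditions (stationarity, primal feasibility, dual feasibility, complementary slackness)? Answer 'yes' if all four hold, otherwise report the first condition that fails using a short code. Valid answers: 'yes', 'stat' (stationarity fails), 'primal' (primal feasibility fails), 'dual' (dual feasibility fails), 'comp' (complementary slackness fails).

Gradient of f: grad f(x) = Q x + c = (9, -3)
Constraint values g_i(x) = a_i^T x - b_i:
  g_1((1, 2)) = -3
  g_2((1, 2)) = -2
Stationarity residual: grad f(x) + sum_i lambda_i a_i = (0, 0)
  -> stationarity OK
Primal feasibility (all g_i <= 0): OK
Dual feasibility (all lambda_i >= 0): OK
Complementary slackness (lambda_i * g_i(x) = 0 for all i): FAILS

Verdict: the first failing condition is complementary_slackness -> comp.

comp


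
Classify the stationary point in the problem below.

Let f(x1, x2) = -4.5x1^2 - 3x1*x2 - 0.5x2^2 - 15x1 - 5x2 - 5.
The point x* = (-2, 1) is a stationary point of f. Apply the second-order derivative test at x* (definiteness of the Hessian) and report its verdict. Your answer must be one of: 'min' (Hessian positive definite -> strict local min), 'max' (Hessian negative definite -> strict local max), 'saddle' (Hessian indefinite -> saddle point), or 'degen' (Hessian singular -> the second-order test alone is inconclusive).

Compute the Hessian H = grad^2 f:
  H = [[-9, -3], [-3, -1]]
Verify stationarity: grad f(x*) = H x* + g = (0, 0).
Eigenvalues of H: -10, 0.
H has a zero eigenvalue (singular; negative semidefinite but not definite), so H is neither positive definite, negative definite, nor indefinite. The second-order test alone is inconclusive -> degen.
(Indeed, f is constant along the null direction of H through x*, so x* is not a strict local extremum.)

degen


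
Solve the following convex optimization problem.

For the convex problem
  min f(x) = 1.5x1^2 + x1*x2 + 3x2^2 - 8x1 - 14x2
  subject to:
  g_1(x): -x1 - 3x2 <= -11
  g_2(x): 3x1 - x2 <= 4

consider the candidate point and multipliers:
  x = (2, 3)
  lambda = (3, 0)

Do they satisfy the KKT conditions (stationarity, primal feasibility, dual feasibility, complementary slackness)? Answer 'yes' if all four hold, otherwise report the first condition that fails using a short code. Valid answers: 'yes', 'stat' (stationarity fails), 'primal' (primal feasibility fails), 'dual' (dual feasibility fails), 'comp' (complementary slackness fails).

Gradient of f: grad f(x) = Q x + c = (1, 6)
Constraint values g_i(x) = a_i^T x - b_i:
  g_1((2, 3)) = 0
  g_2((2, 3)) = -1
Stationarity residual: grad f(x) + sum_i lambda_i a_i = (-2, -3)
  -> stationarity FAILS
Primal feasibility (all g_i <= 0): OK
Dual feasibility (all lambda_i >= 0): OK
Complementary slackness (lambda_i * g_i(x) = 0 for all i): OK

Verdict: the first failing condition is stationarity -> stat.

stat


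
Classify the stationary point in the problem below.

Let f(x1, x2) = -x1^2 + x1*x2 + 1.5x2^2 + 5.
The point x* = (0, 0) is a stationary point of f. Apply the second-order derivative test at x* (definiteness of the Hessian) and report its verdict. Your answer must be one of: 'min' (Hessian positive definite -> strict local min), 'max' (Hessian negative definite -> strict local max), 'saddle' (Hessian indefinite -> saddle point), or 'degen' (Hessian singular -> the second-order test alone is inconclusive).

Compute the Hessian H = grad^2 f:
  H = [[-2, 1], [1, 3]]
Verify stationarity: grad f(x*) = H x* + g = (0, 0).
Eigenvalues of H: -2.1926, 3.1926.
Eigenvalues have mixed signs, so H is indefinite -> x* is a saddle point.

saddle


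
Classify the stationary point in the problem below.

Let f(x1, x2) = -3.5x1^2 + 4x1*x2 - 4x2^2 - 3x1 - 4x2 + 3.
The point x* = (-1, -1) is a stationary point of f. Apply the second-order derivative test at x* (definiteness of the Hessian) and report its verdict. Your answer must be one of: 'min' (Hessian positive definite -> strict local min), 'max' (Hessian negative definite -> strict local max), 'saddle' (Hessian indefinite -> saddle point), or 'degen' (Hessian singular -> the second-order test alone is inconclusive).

Compute the Hessian H = grad^2 f:
  H = [[-7, 4], [4, -8]]
Verify stationarity: grad f(x*) = H x* + g = (0, 0).
Eigenvalues of H: -11.5311, -3.4689.
Both eigenvalues < 0, so H is negative definite -> x* is a strict local max.

max


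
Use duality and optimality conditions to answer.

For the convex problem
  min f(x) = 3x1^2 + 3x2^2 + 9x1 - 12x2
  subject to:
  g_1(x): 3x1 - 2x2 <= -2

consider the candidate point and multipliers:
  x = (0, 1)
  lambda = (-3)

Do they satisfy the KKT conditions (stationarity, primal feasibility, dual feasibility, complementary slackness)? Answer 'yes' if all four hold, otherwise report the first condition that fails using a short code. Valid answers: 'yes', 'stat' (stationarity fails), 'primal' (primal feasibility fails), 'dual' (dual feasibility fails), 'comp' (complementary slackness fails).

Gradient of f: grad f(x) = Q x + c = (9, -6)
Constraint values g_i(x) = a_i^T x - b_i:
  g_1((0, 1)) = 0
Stationarity residual: grad f(x) + sum_i lambda_i a_i = (0, 0)
  -> stationarity OK
Primal feasibility (all g_i <= 0): OK
Dual feasibility (all lambda_i >= 0): FAILS
Complementary slackness (lambda_i * g_i(x) = 0 for all i): OK

Verdict: the first failing condition is dual_feasibility -> dual.

dual


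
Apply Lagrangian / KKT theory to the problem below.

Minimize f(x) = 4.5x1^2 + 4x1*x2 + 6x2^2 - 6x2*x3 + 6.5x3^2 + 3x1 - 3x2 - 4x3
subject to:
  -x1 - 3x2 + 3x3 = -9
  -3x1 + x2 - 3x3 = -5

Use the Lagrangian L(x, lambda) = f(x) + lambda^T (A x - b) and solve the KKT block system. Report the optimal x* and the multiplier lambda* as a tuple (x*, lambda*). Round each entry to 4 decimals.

Form the Lagrangian:
  L(x, lambda) = (1/2) x^T Q x + c^T x + lambda^T (A x - b)
Stationarity (grad_x L = 0): Q x + c + A^T lambda = 0.
Primal feasibility: A x = b.

This gives the KKT block system:
  [ Q   A^T ] [ x     ]   [-c ]
  [ A    0  ] [ lambda ] = [ b ]

Solving the linear system:
  x*      = (2.506, 1.988, -0.1766)
  lambda* = (12.9326, 6.8578)
  f(x*)   = 76.4716

x* = (2.506, 1.988, -0.1766), lambda* = (12.9326, 6.8578)


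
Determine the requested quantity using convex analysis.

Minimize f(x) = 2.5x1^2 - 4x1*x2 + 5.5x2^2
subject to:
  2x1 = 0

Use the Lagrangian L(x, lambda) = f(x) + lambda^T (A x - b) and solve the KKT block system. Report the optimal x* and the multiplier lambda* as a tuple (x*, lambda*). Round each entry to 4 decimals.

Form the Lagrangian:
  L(x, lambda) = (1/2) x^T Q x + c^T x + lambda^T (A x - b)
Stationarity (grad_x L = 0): Q x + c + A^T lambda = 0.
Primal feasibility: A x = b.

This gives the KKT block system:
  [ Q   A^T ] [ x     ]   [-c ]
  [ A    0  ] [ lambda ] = [ b ]

Solving the linear system:
  x*      = (0, 0)
  lambda* = (0)
  f(x*)   = 0

x* = (0, 0), lambda* = (0)


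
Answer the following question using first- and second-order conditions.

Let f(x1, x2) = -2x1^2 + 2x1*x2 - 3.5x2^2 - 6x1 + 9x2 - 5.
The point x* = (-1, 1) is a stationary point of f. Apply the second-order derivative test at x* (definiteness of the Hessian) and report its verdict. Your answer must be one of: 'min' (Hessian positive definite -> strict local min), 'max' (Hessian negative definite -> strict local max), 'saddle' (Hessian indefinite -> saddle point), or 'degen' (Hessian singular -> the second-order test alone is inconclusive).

Compute the Hessian H = grad^2 f:
  H = [[-4, 2], [2, -7]]
Verify stationarity: grad f(x*) = H x* + g = (0, 0).
Eigenvalues of H: -8, -3.
Both eigenvalues < 0, so H is negative definite -> x* is a strict local max.

max


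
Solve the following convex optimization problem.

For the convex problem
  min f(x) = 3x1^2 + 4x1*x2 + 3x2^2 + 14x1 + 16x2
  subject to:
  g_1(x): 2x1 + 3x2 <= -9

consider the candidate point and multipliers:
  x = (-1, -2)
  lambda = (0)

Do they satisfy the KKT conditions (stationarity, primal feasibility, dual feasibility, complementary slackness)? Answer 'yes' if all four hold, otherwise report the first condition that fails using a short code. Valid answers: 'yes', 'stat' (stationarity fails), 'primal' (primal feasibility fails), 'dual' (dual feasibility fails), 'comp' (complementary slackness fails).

Gradient of f: grad f(x) = Q x + c = (0, 0)
Constraint values g_i(x) = a_i^T x - b_i:
  g_1((-1, -2)) = 1
Stationarity residual: grad f(x) + sum_i lambda_i a_i = (0, 0)
  -> stationarity OK
Primal feasibility (all g_i <= 0): FAILS
Dual feasibility (all lambda_i >= 0): OK
Complementary slackness (lambda_i * g_i(x) = 0 for all i): OK

Verdict: the first failing condition is primal_feasibility -> primal.

primal


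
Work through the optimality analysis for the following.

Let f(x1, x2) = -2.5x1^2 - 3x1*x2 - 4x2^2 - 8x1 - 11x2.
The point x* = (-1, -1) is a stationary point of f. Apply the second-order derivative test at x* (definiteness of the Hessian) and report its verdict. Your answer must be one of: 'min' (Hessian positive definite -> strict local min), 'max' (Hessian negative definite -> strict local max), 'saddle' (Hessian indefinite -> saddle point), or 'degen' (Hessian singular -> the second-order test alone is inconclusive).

Compute the Hessian H = grad^2 f:
  H = [[-5, -3], [-3, -8]]
Verify stationarity: grad f(x*) = H x* + g = (0, 0).
Eigenvalues of H: -9.8541, -3.1459.
Both eigenvalues < 0, so H is negative definite -> x* is a strict local max.

max


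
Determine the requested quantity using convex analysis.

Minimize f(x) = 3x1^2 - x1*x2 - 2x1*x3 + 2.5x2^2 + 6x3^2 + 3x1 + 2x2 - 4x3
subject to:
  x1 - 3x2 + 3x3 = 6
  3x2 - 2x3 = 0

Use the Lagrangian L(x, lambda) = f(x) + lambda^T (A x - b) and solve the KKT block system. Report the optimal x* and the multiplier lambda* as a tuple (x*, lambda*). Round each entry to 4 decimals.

Form the Lagrangian:
  L(x, lambda) = (1/2) x^T Q x + c^T x + lambda^T (A x - b)
Stationarity (grad_x L = 0): Q x + c + A^T lambda = 0.
Primal feasibility: A x = b.

This gives the KKT block system:
  [ Q   A^T ] [ x     ]   [-c ]
  [ A    0  ] [ lambda ] = [ b ]

Solving the linear system:
  x*      = (3.7435, 1.5043, 2.2565)
  lambda* = (-19.4435, -21.3696)
  f(x*)   = 60.937

x* = (3.7435, 1.5043, 2.2565), lambda* = (-19.4435, -21.3696)


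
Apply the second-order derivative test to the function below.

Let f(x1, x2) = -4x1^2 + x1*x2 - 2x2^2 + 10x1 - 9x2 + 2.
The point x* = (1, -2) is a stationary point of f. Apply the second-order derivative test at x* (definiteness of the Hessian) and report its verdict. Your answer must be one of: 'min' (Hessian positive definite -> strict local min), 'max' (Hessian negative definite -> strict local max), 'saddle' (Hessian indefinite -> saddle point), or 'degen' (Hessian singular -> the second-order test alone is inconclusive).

Compute the Hessian H = grad^2 f:
  H = [[-8, 1], [1, -4]]
Verify stationarity: grad f(x*) = H x* + g = (0, 0).
Eigenvalues of H: -8.2361, -3.7639.
Both eigenvalues < 0, so H is negative definite -> x* is a strict local max.

max


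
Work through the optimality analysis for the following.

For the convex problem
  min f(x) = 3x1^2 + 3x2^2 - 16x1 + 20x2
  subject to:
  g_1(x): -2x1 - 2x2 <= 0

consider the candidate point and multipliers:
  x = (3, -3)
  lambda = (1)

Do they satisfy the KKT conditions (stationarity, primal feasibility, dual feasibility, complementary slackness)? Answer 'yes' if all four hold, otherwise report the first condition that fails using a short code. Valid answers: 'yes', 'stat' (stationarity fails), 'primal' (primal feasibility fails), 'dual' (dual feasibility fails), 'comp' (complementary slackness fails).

Gradient of f: grad f(x) = Q x + c = (2, 2)
Constraint values g_i(x) = a_i^T x - b_i:
  g_1((3, -3)) = 0
Stationarity residual: grad f(x) + sum_i lambda_i a_i = (0, 0)
  -> stationarity OK
Primal feasibility (all g_i <= 0): OK
Dual feasibility (all lambda_i >= 0): OK
Complementary slackness (lambda_i * g_i(x) = 0 for all i): OK

Verdict: yes, KKT holds.

yes


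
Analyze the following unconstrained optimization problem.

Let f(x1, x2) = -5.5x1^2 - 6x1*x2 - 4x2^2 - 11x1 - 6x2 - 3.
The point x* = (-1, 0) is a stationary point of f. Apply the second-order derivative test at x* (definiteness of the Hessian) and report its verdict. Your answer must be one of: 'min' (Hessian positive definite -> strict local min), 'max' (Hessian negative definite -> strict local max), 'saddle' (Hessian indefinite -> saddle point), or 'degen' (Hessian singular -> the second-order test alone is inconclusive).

Compute the Hessian H = grad^2 f:
  H = [[-11, -6], [-6, -8]]
Verify stationarity: grad f(x*) = H x* + g = (0, 0).
Eigenvalues of H: -15.6847, -3.3153.
Both eigenvalues < 0, so H is negative definite -> x* is a strict local max.

max


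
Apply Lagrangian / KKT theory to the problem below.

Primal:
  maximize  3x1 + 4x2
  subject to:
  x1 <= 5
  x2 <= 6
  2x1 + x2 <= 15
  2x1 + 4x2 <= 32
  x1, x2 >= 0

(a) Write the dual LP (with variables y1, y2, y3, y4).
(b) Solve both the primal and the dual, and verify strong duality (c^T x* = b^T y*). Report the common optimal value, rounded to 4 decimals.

The standard primal-dual pair for 'max c^T x s.t. A x <= b, x >= 0' is:
  Dual:  min b^T y  s.t.  A^T y >= c,  y >= 0.

So the dual LP is:
  minimize  5y1 + 6y2 + 15y3 + 32y4
  subject to:
    y1 + 2y3 + 2y4 >= 3
    y2 + y3 + 4y4 >= 4
    y1, y2, y3, y4 >= 0

Solving the primal: x* = (4.6667, 5.6667).
  primal value c^T x* = 36.6667.
Solving the dual: y* = (0, 0, 0.6667, 0.8333).
  dual value b^T y* = 36.6667.
Strong duality: c^T x* = b^T y*. Confirmed.

36.6667


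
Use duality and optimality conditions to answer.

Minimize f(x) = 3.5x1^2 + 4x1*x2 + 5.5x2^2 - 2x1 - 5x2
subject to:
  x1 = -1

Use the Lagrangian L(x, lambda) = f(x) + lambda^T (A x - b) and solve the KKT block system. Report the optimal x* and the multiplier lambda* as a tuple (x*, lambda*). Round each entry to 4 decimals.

Form the Lagrangian:
  L(x, lambda) = (1/2) x^T Q x + c^T x + lambda^T (A x - b)
Stationarity (grad_x L = 0): Q x + c + A^T lambda = 0.
Primal feasibility: A x = b.

This gives the KKT block system:
  [ Q   A^T ] [ x     ]   [-c ]
  [ A    0  ] [ lambda ] = [ b ]

Solving the linear system:
  x*      = (-1, 0.8182)
  lambda* = (5.7273)
  f(x*)   = 1.8182

x* = (-1, 0.8182), lambda* = (5.7273)


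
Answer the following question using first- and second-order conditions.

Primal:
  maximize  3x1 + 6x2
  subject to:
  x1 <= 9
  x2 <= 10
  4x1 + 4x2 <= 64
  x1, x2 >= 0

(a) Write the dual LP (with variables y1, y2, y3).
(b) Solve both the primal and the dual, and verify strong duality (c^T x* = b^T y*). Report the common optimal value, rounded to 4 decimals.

The standard primal-dual pair for 'max c^T x s.t. A x <= b, x >= 0' is:
  Dual:  min b^T y  s.t.  A^T y >= c,  y >= 0.

So the dual LP is:
  minimize  9y1 + 10y2 + 64y3
  subject to:
    y1 + 4y3 >= 3
    y2 + 4y3 >= 6
    y1, y2, y3 >= 0

Solving the primal: x* = (6, 10).
  primal value c^T x* = 78.
Solving the dual: y* = (0, 3, 0.75).
  dual value b^T y* = 78.
Strong duality: c^T x* = b^T y*. Confirmed.

78


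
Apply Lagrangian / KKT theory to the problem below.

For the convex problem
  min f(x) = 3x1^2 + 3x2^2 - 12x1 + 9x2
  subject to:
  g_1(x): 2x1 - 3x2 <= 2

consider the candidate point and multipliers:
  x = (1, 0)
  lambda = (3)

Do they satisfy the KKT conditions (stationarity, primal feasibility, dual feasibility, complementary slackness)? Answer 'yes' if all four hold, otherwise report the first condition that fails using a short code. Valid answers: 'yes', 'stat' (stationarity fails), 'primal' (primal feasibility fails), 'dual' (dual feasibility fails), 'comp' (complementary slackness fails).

Gradient of f: grad f(x) = Q x + c = (-6, 9)
Constraint values g_i(x) = a_i^T x - b_i:
  g_1((1, 0)) = 0
Stationarity residual: grad f(x) + sum_i lambda_i a_i = (0, 0)
  -> stationarity OK
Primal feasibility (all g_i <= 0): OK
Dual feasibility (all lambda_i >= 0): OK
Complementary slackness (lambda_i * g_i(x) = 0 for all i): OK

Verdict: yes, KKT holds.

yes


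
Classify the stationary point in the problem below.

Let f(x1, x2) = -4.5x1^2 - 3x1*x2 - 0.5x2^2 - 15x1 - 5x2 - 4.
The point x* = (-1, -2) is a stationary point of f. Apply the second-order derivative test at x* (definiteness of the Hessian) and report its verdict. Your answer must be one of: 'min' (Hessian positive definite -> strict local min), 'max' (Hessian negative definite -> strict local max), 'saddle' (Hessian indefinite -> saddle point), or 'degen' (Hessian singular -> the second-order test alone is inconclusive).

Compute the Hessian H = grad^2 f:
  H = [[-9, -3], [-3, -1]]
Verify stationarity: grad f(x*) = H x* + g = (0, 0).
Eigenvalues of H: -10, 0.
H has a zero eigenvalue (singular; negative semidefinite but not definite), so H is neither positive definite, negative definite, nor indefinite. The second-order test alone is inconclusive -> degen.
(Indeed, f is constant along the null direction of H through x*, so x* is not a strict local extremum.)

degen


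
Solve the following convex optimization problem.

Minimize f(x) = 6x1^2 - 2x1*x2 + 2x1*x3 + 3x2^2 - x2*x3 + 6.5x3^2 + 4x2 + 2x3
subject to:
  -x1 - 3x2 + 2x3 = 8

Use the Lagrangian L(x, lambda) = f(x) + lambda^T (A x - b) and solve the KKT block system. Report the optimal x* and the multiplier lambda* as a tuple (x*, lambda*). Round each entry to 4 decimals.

Form the Lagrangian:
  L(x, lambda) = (1/2) x^T Q x + c^T x + lambda^T (A x - b)
Stationarity (grad_x L = 0): Q x + c + A^T lambda = 0.
Primal feasibility: A x = b.

This gives the KKT block system:
  [ Q   A^T ] [ x     ]   [-c ]
  [ A    0  ] [ lambda ] = [ b ]

Solving the linear system:
  x*      = (-0.6615, -2.3014, 0.2172)
  lambda* = (-2.9008)
  f(x*)   = 7.2177

x* = (-0.6615, -2.3014, 0.2172), lambda* = (-2.9008)


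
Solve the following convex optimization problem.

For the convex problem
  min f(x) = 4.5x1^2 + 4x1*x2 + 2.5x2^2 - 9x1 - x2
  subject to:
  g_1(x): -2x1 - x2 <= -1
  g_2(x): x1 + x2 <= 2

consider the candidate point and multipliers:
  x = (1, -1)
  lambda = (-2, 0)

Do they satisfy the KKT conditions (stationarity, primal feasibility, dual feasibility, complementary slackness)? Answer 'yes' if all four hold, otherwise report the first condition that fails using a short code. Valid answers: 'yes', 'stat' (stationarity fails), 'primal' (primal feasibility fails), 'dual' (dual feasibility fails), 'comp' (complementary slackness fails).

Gradient of f: grad f(x) = Q x + c = (-4, -2)
Constraint values g_i(x) = a_i^T x - b_i:
  g_1((1, -1)) = 0
  g_2((1, -1)) = -2
Stationarity residual: grad f(x) + sum_i lambda_i a_i = (0, 0)
  -> stationarity OK
Primal feasibility (all g_i <= 0): OK
Dual feasibility (all lambda_i >= 0): FAILS
Complementary slackness (lambda_i * g_i(x) = 0 for all i): OK

Verdict: the first failing condition is dual_feasibility -> dual.

dual


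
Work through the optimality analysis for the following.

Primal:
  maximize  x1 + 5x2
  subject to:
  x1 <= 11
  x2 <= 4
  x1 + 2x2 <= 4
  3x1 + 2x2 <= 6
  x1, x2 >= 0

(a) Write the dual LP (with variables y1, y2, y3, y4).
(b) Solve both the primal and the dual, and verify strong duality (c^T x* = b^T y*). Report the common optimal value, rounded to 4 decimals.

The standard primal-dual pair for 'max c^T x s.t. A x <= b, x >= 0' is:
  Dual:  min b^T y  s.t.  A^T y >= c,  y >= 0.

So the dual LP is:
  minimize  11y1 + 4y2 + 4y3 + 6y4
  subject to:
    y1 + y3 + 3y4 >= 1
    y2 + 2y3 + 2y4 >= 5
    y1, y2, y3, y4 >= 0

Solving the primal: x* = (0, 2).
  primal value c^T x* = 10.
Solving the dual: y* = (0, 0, 2.5, 0).
  dual value b^T y* = 10.
Strong duality: c^T x* = b^T y*. Confirmed.

10


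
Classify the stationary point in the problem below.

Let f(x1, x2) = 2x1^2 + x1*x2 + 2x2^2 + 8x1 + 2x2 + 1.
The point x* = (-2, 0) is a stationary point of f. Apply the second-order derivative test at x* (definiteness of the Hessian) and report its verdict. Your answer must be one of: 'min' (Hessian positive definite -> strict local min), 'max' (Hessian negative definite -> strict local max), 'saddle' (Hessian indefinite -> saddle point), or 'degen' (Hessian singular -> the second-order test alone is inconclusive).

Compute the Hessian H = grad^2 f:
  H = [[4, 1], [1, 4]]
Verify stationarity: grad f(x*) = H x* + g = (0, 0).
Eigenvalues of H: 3, 5.
Both eigenvalues > 0, so H is positive definite -> x* is a strict local min.

min


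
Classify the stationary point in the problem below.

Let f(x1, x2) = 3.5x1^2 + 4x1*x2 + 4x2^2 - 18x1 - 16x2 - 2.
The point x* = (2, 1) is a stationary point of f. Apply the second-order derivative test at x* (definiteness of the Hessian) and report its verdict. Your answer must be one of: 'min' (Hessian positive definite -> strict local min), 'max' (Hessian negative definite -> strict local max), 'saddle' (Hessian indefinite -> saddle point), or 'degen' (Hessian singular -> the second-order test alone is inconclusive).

Compute the Hessian H = grad^2 f:
  H = [[7, 4], [4, 8]]
Verify stationarity: grad f(x*) = H x* + g = (0, 0).
Eigenvalues of H: 3.4689, 11.5311.
Both eigenvalues > 0, so H is positive definite -> x* is a strict local min.

min


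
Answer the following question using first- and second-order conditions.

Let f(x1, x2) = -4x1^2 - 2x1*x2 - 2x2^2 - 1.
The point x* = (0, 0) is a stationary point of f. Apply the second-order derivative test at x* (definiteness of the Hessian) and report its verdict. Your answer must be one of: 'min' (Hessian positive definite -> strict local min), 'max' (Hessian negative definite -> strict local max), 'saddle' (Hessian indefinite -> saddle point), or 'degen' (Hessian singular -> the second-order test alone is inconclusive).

Compute the Hessian H = grad^2 f:
  H = [[-8, -2], [-2, -4]]
Verify stationarity: grad f(x*) = H x* + g = (0, 0).
Eigenvalues of H: -8.8284, -3.1716.
Both eigenvalues < 0, so H is negative definite -> x* is a strict local max.

max


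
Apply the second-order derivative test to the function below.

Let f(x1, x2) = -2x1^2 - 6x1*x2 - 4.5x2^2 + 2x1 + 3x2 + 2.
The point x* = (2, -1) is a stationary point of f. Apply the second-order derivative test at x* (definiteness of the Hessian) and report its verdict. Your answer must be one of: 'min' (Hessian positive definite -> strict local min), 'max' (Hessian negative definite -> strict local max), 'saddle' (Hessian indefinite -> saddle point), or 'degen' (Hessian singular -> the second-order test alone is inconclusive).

Compute the Hessian H = grad^2 f:
  H = [[-4, -6], [-6, -9]]
Verify stationarity: grad f(x*) = H x* + g = (0, 0).
Eigenvalues of H: -13, 0.
H has a zero eigenvalue (singular; negative semidefinite but not definite), so H is neither positive definite, negative definite, nor indefinite. The second-order test alone is inconclusive -> degen.
(Indeed, f is constant along the null direction of H through x*, so x* is not a strict local extremum.)

degen


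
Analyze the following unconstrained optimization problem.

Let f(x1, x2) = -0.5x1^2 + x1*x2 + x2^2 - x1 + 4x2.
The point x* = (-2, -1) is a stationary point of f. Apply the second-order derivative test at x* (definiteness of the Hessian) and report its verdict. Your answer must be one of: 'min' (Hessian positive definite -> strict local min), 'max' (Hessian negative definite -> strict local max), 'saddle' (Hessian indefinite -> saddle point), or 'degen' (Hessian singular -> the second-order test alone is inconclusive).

Compute the Hessian H = grad^2 f:
  H = [[-1, 1], [1, 2]]
Verify stationarity: grad f(x*) = H x* + g = (0, 0).
Eigenvalues of H: -1.3028, 2.3028.
Eigenvalues have mixed signs, so H is indefinite -> x* is a saddle point.

saddle


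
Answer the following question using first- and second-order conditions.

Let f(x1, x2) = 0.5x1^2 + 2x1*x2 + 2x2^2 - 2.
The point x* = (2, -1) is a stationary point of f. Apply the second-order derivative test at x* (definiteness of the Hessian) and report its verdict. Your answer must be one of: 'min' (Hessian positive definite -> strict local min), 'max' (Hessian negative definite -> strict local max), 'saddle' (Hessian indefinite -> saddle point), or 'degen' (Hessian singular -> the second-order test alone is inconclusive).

Compute the Hessian H = grad^2 f:
  H = [[1, 2], [2, 4]]
Verify stationarity: grad f(x*) = H x* + g = (0, 0).
Eigenvalues of H: 0, 5.
H has a zero eigenvalue (singular; positive semidefinite but not definite), so H is neither positive definite, negative definite, nor indefinite. The second-order test alone is inconclusive -> degen.
(Indeed, f is constant along the null direction of H through x*, so x* is not a strict local extremum.)

degen


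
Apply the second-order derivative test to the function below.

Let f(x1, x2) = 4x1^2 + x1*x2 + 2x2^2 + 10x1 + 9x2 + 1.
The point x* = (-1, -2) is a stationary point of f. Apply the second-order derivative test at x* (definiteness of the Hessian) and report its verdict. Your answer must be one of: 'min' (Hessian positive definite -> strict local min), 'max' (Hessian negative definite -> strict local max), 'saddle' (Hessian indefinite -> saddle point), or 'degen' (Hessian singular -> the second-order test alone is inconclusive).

Compute the Hessian H = grad^2 f:
  H = [[8, 1], [1, 4]]
Verify stationarity: grad f(x*) = H x* + g = (0, 0).
Eigenvalues of H: 3.7639, 8.2361.
Both eigenvalues > 0, so H is positive definite -> x* is a strict local min.

min


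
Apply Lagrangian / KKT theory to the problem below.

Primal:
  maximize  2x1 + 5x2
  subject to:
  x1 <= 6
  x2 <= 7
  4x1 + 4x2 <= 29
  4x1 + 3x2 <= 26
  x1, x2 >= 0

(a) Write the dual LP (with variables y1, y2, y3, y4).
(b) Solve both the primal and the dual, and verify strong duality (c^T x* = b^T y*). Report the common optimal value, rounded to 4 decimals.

The standard primal-dual pair for 'max c^T x s.t. A x <= b, x >= 0' is:
  Dual:  min b^T y  s.t.  A^T y >= c,  y >= 0.

So the dual LP is:
  minimize  6y1 + 7y2 + 29y3 + 26y4
  subject to:
    y1 + 4y3 + 4y4 >= 2
    y2 + 4y3 + 3y4 >= 5
    y1, y2, y3, y4 >= 0

Solving the primal: x* = (0.25, 7).
  primal value c^T x* = 35.5.
Solving the dual: y* = (0, 3, 0.5, 0).
  dual value b^T y* = 35.5.
Strong duality: c^T x* = b^T y*. Confirmed.

35.5


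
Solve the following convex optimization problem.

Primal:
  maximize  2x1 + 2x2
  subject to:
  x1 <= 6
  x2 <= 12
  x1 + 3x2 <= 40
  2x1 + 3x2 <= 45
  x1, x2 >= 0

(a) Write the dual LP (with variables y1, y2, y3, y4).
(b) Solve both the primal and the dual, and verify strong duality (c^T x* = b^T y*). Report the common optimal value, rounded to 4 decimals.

The standard primal-dual pair for 'max c^T x s.t. A x <= b, x >= 0' is:
  Dual:  min b^T y  s.t.  A^T y >= c,  y >= 0.

So the dual LP is:
  minimize  6y1 + 12y2 + 40y3 + 45y4
  subject to:
    y1 + y3 + 2y4 >= 2
    y2 + 3y3 + 3y4 >= 2
    y1, y2, y3, y4 >= 0

Solving the primal: x* = (6, 11).
  primal value c^T x* = 34.
Solving the dual: y* = (0.6667, 0, 0, 0.6667).
  dual value b^T y* = 34.
Strong duality: c^T x* = b^T y*. Confirmed.

34


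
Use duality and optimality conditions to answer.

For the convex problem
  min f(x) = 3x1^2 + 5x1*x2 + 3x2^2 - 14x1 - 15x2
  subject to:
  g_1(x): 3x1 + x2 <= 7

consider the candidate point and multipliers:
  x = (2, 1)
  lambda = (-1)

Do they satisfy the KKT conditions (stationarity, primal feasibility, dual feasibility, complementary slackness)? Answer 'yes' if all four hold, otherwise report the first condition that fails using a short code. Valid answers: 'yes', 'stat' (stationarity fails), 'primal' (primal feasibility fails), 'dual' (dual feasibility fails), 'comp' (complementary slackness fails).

Gradient of f: grad f(x) = Q x + c = (3, 1)
Constraint values g_i(x) = a_i^T x - b_i:
  g_1((2, 1)) = 0
Stationarity residual: grad f(x) + sum_i lambda_i a_i = (0, 0)
  -> stationarity OK
Primal feasibility (all g_i <= 0): OK
Dual feasibility (all lambda_i >= 0): FAILS
Complementary slackness (lambda_i * g_i(x) = 0 for all i): OK

Verdict: the first failing condition is dual_feasibility -> dual.

dual


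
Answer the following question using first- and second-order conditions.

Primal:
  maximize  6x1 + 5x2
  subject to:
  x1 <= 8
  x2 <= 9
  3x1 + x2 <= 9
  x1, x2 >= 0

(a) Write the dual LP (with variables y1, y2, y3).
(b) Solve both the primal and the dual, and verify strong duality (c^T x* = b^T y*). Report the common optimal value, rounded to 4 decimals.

The standard primal-dual pair for 'max c^T x s.t. A x <= b, x >= 0' is:
  Dual:  min b^T y  s.t.  A^T y >= c,  y >= 0.

So the dual LP is:
  minimize  8y1 + 9y2 + 9y3
  subject to:
    y1 + 3y3 >= 6
    y2 + y3 >= 5
    y1, y2, y3 >= 0

Solving the primal: x* = (0, 9).
  primal value c^T x* = 45.
Solving the dual: y* = (0, 3, 2).
  dual value b^T y* = 45.
Strong duality: c^T x* = b^T y*. Confirmed.

45


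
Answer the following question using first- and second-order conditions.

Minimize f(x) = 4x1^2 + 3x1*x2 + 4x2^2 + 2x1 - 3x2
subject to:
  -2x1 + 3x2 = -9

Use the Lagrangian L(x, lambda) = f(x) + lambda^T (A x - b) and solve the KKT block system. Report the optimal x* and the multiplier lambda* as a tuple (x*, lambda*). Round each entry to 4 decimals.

Form the Lagrangian:
  L(x, lambda) = (1/2) x^T Q x + c^T x + lambda^T (A x - b)
Stationarity (grad_x L = 0): Q x + c + A^T lambda = 0.
Primal feasibility: A x = b.

This gives the KKT block system:
  [ Q   A^T ] [ x     ]   [-c ]
  [ A    0  ] [ lambda ] = [ b ]

Solving the linear system:
  x*      = (1.6071, -1.9286)
  lambda* = (4.5357)
  f(x*)   = 24.9107

x* = (1.6071, -1.9286), lambda* = (4.5357)


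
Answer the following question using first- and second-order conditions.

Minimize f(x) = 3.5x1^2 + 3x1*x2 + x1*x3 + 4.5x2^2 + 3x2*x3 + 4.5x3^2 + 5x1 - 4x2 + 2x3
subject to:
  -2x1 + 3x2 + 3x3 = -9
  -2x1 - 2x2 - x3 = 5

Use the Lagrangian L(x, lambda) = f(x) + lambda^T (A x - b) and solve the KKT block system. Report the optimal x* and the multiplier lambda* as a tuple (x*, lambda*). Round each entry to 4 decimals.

Form the Lagrangian:
  L(x, lambda) = (1/2) x^T Q x + c^T x + lambda^T (A x - b)
Stationarity (grad_x L = 0): Q x + c + A^T lambda = 0.
Primal feasibility: A x = b.

This gives the KKT block system:
  [ Q   A^T ] [ x     ]   [-c ]
  [ A    0  ] [ lambda ] = [ b ]

Solving the linear system:
  x*      = (-0.1969, -1.4749, -1.6564)
  lambda* = (4.0749, -5.3046)
  f(x*)   = 32.3995

x* = (-0.1969, -1.4749, -1.6564), lambda* = (4.0749, -5.3046)


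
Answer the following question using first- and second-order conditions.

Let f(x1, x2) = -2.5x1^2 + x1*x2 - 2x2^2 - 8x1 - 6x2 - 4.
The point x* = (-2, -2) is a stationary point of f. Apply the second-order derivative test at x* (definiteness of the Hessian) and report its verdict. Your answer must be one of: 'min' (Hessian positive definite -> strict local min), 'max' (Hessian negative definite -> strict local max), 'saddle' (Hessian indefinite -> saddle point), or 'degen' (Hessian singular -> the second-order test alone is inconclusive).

Compute the Hessian H = grad^2 f:
  H = [[-5, 1], [1, -4]]
Verify stationarity: grad f(x*) = H x* + g = (0, 0).
Eigenvalues of H: -5.618, -3.382.
Both eigenvalues < 0, so H is negative definite -> x* is a strict local max.

max
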